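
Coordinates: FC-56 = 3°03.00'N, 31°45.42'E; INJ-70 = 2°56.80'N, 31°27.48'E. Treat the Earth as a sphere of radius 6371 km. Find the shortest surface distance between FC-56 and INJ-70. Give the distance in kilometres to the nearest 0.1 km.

35.1 km

FC-56: φ = +3.05000°, λ = +31.75700°
INJ-70: φ = +2.94667°, λ = +31.45800°
Δφ = -0.1033°,  Δλ = -0.2990°
a = sin²(Δφ/2) + cos φ₁ cos φ₂ sin²(Δλ/2) = 0.000008
c = 2·arcsin(√a) = 0.005515 rad = 0.3160°
d = R·c = 6371 × 0.005515 = 35.1 km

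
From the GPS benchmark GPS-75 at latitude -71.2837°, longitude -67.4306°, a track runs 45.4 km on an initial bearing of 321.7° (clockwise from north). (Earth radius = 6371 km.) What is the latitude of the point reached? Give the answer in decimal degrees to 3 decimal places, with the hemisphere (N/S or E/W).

δ = d/R = 45.4/6371 = 0.007126 rad
φ₂ = arcsin(sin φ₁ cos δ + cos φ₁ sin δ cos θ)
   = arcsin(-0.94712·0.99997 + 0.32088·0.00713·0.78478) = -70.96166°
λ₂ = λ₁ + atan2(sin θ sin δ cos φ₁, cos δ − sin φ₁ sin φ₂) = -68.20637°

70.962°S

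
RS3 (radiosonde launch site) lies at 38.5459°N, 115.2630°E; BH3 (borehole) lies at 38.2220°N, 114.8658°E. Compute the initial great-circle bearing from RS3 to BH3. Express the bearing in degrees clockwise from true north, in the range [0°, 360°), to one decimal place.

224.0°

Δλ = -0.3972°
y = sin Δλ · cos φ₂ = -0.005446
x = cos φ₁ sin φ₂ − sin φ₁ cos φ₂ cos Δλ = -0.005641
θ = atan2(y, x) = -136.0081° → 223.9919° (mod 360°)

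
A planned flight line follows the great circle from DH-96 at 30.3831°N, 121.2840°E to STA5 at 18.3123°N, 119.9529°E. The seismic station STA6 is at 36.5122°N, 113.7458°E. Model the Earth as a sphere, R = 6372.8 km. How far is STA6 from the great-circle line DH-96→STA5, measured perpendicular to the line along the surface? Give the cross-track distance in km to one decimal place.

743.7 km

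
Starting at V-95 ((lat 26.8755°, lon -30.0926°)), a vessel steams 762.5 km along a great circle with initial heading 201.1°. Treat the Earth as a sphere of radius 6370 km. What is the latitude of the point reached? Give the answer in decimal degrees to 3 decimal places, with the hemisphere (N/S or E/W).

20.453°N

δ = d/R = 762.5/6370 = 0.119702 rad
φ₂ = arcsin(sin φ₁ cos δ + cos φ₁ sin δ cos θ)
   = arcsin(0.45205·0.99284 + 0.89199·0.11942·-0.93295) = 20.45320°
λ₂ = λ₁ + atan2(sin θ sin δ cos φ₁, cos δ − sin φ₁ sin φ₂) = -32.72236°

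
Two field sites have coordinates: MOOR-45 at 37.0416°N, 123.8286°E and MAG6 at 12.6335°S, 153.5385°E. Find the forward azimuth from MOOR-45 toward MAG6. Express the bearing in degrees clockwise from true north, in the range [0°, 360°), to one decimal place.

144.8°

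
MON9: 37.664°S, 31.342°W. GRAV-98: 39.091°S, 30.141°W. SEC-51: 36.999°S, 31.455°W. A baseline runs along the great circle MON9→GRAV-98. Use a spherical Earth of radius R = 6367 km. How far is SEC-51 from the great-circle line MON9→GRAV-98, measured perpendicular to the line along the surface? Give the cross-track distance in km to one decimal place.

δ₁₃ = central angle MON9→SEC-51 = 0.011712 rad  (haversine)
θ₁₃ = bearing MON9→SEC-51 = 352.271°,  θ₁₂ = bearing MON9→GRAV-98 = 146.955°
dₓₜ = R·arcsin(sin δ₁₃ · sin(θ₁₃ − θ₁₂)) = 6367·arcsin(0.01171·sin(205.316°)) = -31.886 km
|dₓₜ| = 31.886 km

31.9 km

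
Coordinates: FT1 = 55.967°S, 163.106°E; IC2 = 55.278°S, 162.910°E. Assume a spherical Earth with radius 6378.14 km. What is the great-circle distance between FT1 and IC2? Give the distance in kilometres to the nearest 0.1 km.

77.7 km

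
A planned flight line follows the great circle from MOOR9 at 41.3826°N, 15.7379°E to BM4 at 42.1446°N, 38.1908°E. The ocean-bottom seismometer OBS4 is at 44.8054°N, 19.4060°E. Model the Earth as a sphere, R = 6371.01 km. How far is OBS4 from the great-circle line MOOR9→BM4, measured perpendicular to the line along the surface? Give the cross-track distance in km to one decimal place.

329.9 km

δ₁₃ = central angle MOOR9→OBS4 = 0.075839 rad  (haversine)
θ₁₃ = bearing MOOR9→OBS4 = 36.805°,  θ₁₂ = bearing MOOR9→BM4 = 79.897°
dₓₜ = R·arcsin(sin δ₁₃ · sin(θ₁₃ − θ₁₂)) = 6371.01·arcsin(0.07577·sin(-43.092°)) = -329.920 km
|dₓₜ| = 329.920 km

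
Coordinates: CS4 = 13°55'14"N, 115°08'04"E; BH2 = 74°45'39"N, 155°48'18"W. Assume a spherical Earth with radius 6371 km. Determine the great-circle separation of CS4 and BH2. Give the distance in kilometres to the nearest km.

8488 km

CS4: φ = +13.92056°, λ = +115.13444°
BH2: φ = +74.76083°, λ = -155.80500°
Δφ = 60.8403°,  Δλ = 89.0606°
a = sin²(Δφ/2) + cos φ₁ cos φ₂ sin²(Δλ/2) = 0.381850
c = 2·arcsin(√a) = 1.332240 rad = 76.3317°
d = R·c = 6371 × 1.332240 = 8487.7 km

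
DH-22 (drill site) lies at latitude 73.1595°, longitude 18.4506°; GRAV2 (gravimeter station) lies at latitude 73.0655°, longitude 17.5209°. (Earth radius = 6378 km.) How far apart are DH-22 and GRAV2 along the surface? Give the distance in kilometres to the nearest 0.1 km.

31.8 km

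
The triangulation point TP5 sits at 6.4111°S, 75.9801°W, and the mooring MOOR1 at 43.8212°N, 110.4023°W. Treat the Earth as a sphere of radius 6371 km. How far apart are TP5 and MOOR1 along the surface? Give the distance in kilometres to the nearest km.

Δφ = 50.2323°,  Δλ = -34.4222°
a = sin²(Δφ/2) + cos φ₁ cos φ₂ sin²(Δλ/2) = 0.242936
c = 2·arcsin(√a) = 1.030807 rad = 59.0609°
d = R·c = 6371 × 1.030807 = 6567.3 km

6567 km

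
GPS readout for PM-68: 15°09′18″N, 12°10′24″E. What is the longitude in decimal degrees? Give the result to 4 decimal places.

12° + 10′/60 + 24″/3600 = 12 + 0.16667 + 0.00667 = 12.1733°

12.1733°E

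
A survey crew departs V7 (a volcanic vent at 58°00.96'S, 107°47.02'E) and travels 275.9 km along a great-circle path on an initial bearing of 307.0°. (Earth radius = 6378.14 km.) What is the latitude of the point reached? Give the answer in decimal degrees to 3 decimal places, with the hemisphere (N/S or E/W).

56.472°S

V7: φ = -58.01600°, λ = +107.78367°
δ = d/R = 275.9/6378.14 = 0.043257 rad
φ₂ = arcsin(sin φ₁ cos δ + cos φ₁ sin δ cos θ)
   = arcsin(-0.84820·0.99906 + 0.52968·0.04324·0.60182) = -56.47219°
λ₂ = λ₁ + atan2(sin θ sin δ cos φ₁, cos δ − sin φ₁ sin φ₂) = 104.19883°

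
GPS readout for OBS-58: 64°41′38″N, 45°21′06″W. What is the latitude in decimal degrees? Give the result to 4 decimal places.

64.6939°N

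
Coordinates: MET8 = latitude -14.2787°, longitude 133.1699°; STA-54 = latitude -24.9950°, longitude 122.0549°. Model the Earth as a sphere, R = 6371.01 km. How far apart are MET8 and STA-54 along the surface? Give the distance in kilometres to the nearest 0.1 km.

1664.0 km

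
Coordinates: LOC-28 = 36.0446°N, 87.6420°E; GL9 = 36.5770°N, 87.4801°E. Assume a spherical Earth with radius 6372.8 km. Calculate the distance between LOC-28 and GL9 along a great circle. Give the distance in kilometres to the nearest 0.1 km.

61.0 km

Δφ = 0.5324°,  Δλ = -0.1619°
a = sin²(Δφ/2) + cos φ₁ cos φ₂ sin²(Δλ/2) = 0.000023
c = 2·arcsin(√a) = 0.009567 rad = 0.5482°
d = R·c = 6372.8 × 0.009567 = 61.0 km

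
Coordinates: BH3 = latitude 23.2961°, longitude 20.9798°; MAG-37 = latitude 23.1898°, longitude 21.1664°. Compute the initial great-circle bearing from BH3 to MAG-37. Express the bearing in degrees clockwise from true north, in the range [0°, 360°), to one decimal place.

121.8°

Δλ = 0.1866°
y = sin Δλ · cos φ₂ = 0.002994
x = cos φ₁ sin φ₂ − sin φ₁ cos φ₂ cos Δλ = -0.001853
θ = atan2(y, x) = 121.7615° → 121.7615° (mod 360°)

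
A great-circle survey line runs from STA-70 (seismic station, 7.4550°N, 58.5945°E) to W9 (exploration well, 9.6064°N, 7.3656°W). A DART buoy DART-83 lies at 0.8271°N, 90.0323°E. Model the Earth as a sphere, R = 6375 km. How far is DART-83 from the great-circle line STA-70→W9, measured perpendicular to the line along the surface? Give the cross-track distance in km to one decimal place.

194.4 km

δ₁₃ = central angle STA-70→DART-83 = 0.559012 rad  (haversine)
θ₁₃ = bearing STA-70→DART-83 = 100.470°,  θ₁₂ = bearing STA-70→W9 = 277.175°
dₓₜ = R·arcsin(sin δ₁₃ · sin(θ₁₃ − θ₁₂)) = 6375·arcsin(0.53035·sin(-176.705°)) = -194.371 km
|dₓₜ| = 194.371 km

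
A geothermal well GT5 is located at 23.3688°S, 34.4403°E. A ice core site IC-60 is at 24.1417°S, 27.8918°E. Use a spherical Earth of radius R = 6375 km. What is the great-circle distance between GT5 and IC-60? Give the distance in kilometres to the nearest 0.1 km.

Δφ = -0.7729°,  Δλ = -6.5485°
a = sin²(Δφ/2) + cos φ₁ cos φ₂ sin²(Δλ/2) = 0.002778
c = 2·arcsin(√a) = 0.105465 rad = 6.0427°
d = R·c = 6375 × 0.105465 = 672.3 km

672.3 km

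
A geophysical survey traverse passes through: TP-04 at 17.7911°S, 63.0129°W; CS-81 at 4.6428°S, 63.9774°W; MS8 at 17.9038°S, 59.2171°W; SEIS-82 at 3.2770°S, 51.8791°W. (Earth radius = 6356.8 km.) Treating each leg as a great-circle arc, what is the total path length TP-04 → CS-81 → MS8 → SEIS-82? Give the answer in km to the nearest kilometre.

4830 km

TP-04→CS-81: c = 0.230072 rad, d = 1462.52 km
CS-81→MS8: c = 0.245304 rad, d = 1559.35 km
MS8→SEIS-82: c = 0.284470 rad, d = 1808.32 km
Total = 1462.52 + 1559.35 + 1808.32 = 4830.18 km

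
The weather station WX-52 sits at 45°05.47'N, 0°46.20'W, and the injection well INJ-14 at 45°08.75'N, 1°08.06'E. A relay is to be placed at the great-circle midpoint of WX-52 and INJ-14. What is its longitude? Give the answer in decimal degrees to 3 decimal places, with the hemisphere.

WX-52: φ = +45.09117°, λ = -0.77000°
INJ-14: φ = +45.14583°, λ = +1.13433°
Bx = cos φ₂ cos Δλ = 0.704915,  By = cos φ₂ sin Δλ = 0.023438
φₘ = atan2(sin φ₁ + sin φ₂, √((cos φ₁ + Bx)² + By²)) = 45.12246°
λₘ = λ₁ + atan2(By, cos φ₁ + Bx) = 0.18171°

0.182°E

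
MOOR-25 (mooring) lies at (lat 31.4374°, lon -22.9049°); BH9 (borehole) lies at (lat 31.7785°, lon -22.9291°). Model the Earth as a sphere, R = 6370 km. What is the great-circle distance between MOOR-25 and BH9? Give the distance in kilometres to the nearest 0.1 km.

38.0 km

Δφ = 0.3411°,  Δλ = -0.0242°
a = sin²(Δφ/2) + cos φ₁ cos φ₂ sin²(Δλ/2) = 0.000009
c = 2·arcsin(√a) = 0.005964 rad = 0.3417°
d = R·c = 6370 × 0.005964 = 38.0 km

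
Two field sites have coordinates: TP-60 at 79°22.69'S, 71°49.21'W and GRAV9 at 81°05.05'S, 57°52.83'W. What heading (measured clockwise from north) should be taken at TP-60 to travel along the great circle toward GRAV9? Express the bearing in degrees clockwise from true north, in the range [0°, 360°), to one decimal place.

TP-60: φ = -79.37817°, λ = -71.82017°
GRAV9: φ = -81.08417°, λ = -57.88050°
Δλ = 13.9397°
y = sin Δλ · cos φ₂ = 0.037336
x = cos φ₁ sin φ₂ − sin φ₁ cos φ₂ cos Δλ = -0.034257
θ = atan2(y, x) = 132.5378° → 132.5378° (mod 360°)

132.5°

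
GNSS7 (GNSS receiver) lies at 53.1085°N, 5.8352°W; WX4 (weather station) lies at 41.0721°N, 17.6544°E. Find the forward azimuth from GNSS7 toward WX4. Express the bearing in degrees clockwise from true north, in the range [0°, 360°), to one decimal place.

117.8°

Δλ = 23.4896°
y = sin Δλ · cos φ₂ = 0.300485
x = cos φ₁ sin φ₂ − sin φ₁ cos φ₂ cos Δλ = -0.158569
θ = atan2(y, x) = 117.8211° → 117.8211° (mod 360°)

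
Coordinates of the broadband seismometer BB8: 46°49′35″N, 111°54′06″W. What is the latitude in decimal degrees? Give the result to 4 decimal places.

46° + 49′/60 + 35″/3600 = 46 + 0.81667 + 0.00972 = 46.8264°

46.8264°N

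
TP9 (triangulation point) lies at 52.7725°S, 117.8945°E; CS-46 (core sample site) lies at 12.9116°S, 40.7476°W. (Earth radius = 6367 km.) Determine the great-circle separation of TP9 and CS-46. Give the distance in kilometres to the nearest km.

Δφ = 39.8609°,  Δλ = -158.6421°
a = sin²(Δφ/2) + cos φ₁ cos φ₂ sin²(Δλ/2) = 0.685635
c = 2·arcsin(√a) = 1.951173 rad = 111.7940°
d = R·c = 6367 × 1.951173 = 12423.1 km

12423 km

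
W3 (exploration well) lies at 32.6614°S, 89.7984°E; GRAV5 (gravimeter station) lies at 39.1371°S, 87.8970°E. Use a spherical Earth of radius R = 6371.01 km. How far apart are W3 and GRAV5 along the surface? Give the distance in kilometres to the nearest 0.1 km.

Δφ = -6.4757°,  Δλ = -1.9014°
a = sin²(Δφ/2) + cos φ₁ cos φ₂ sin²(Δλ/2) = 0.003370
c = 2·arcsin(√a) = 0.116167 rad = 6.6559°
d = R·c = 6371.01 × 0.116167 = 740.1 km

740.1 km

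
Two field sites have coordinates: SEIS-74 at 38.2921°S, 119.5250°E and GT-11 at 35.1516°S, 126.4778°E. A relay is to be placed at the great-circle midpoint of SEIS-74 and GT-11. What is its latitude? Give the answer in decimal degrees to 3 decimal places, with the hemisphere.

36.772°S

Bx = cos φ₂ cos Δλ = 0.811619,  By = cos φ₂ sin Δλ = 0.098976
φₘ = atan2(sin φ₁ + sin φ₂, √((cos φ₁ + Bx)² + By²)) = -36.77242°
λₘ = λ₁ + atan2(By, cos φ₁ + Bx) = 123.07258°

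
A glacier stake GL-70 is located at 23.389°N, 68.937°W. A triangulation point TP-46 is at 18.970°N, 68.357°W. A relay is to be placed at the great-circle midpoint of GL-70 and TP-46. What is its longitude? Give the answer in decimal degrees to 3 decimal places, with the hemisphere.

Bx = cos φ₂ cos Δλ = 0.945640,  By = cos φ₂ sin Δλ = 0.009573
φₘ = atan2(sin φ₁ + sin φ₂, √((cos φ₁ + Bx)² + By²)) = 21.17975°
λₘ = λ₁ + atan2(By, cos φ₁ + Bx) = -68.64266°

68.643°W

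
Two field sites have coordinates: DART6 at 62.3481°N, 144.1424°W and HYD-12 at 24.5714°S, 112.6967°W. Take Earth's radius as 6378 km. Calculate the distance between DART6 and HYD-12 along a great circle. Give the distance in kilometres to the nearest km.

10071 km

Δφ = -86.9195°,  Δλ = 31.4457°
a = sin²(Δφ/2) + cos φ₁ cos φ₂ sin²(Δλ/2) = 0.504124
c = 2·arcsin(√a) = 1.579045 rad = 90.4726°
d = R·c = 6378 × 1.579045 = 10071.1 km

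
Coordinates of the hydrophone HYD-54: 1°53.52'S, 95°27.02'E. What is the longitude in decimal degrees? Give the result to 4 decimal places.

95° + 27.02′/60 = 95 + 0.45033 = 95.4503°

95.4503°E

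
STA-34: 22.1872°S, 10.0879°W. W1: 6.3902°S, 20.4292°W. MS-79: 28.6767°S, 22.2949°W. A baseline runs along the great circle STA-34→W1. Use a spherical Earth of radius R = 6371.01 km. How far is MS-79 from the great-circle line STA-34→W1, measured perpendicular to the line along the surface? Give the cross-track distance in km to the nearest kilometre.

1421 km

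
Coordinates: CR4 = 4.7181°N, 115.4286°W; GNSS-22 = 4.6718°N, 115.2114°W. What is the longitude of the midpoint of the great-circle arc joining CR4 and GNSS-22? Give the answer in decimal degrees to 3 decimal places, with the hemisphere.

Bx = cos φ₂ cos Δλ = 0.996670,  By = cos φ₂ sin Δλ = 0.003778
φₘ = atan2(sin φ₁ + sin φ₂, √((cos φ₁ + Bx)² + By²)) = 4.69496°
λₘ = λ₁ + atan2(By, cos φ₁ + Bx) = -115.32000°

115.320°W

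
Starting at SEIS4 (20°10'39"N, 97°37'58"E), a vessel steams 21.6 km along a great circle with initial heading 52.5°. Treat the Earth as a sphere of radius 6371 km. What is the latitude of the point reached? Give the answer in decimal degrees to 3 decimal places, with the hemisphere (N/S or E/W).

20.296°N

SEIS4: φ = +20.17750°, λ = +97.63278°
δ = d/R = 21.6/6371 = 0.003390 rad
φ₂ = arcsin(sin φ₁ cos δ + cos φ₁ sin δ cos θ)
   = arcsin(0.34493·0.99999 + 0.93863·0.00339·0.60876) = 20.29568°
λ₂ = λ₁ + atan2(sin θ sin δ cos φ₁, cos δ − sin φ₁ sin φ₂) = 97.79709°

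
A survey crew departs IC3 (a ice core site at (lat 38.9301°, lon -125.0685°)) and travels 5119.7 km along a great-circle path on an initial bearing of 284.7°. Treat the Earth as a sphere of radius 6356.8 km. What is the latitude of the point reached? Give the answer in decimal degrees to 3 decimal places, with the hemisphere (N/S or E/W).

δ = d/R = 5119.7/6356.8 = 0.805390 rad
φ₂ = arcsin(sin φ₁ cos δ + cos φ₁ sin δ cos θ)
   = arcsin(0.62837·0.69283 + 0.77791·0.72110·0.25376) = 35.28904°
λ₂ = λ₁ + atan2(sin θ sin δ cos φ₁, cos δ − sin φ₁ sin φ₂) = 176.22516°

35.289°N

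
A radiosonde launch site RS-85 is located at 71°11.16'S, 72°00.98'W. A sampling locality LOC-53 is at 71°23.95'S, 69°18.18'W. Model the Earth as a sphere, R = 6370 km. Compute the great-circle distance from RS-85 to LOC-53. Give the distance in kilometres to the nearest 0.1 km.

RS-85: φ = -71.18600°, λ = -72.01633°
LOC-53: φ = -71.39917°, λ = -69.30300°
Δφ = -0.2132°,  Δλ = 2.7133°
a = sin²(Δφ/2) + cos φ₁ cos φ₂ sin²(Δλ/2) = 0.000061
c = 2·arcsin(√a) = 0.015636 rad = 0.8959°
d = R·c = 6370 × 0.015636 = 99.6 km

99.6 km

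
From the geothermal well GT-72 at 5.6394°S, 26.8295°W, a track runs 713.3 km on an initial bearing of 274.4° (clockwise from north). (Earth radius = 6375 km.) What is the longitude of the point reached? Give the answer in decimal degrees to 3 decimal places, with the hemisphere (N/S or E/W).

δ = d/R = 713.3/6375 = 0.111890 rad
φ₂ = arcsin(sin φ₁ cos δ + cos φ₁ sin δ cos θ)
   = arcsin(-0.09827·0.99375 + 0.99516·0.11166·0.07672) = -5.11344°
λ₂ = λ₁ + atan2(sin θ sin δ cos φ₁, cos δ − sin φ₁ sin φ₂) = -33.24701°

33.247°W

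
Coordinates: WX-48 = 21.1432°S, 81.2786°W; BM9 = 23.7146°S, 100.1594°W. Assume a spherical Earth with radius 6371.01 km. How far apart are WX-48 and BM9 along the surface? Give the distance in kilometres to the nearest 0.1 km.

1960.1 km

Δφ = -2.5714°,  Δλ = -18.8808°
a = sin²(Δφ/2) + cos φ₁ cos φ₂ sin²(Δλ/2) = 0.023477
c = 2·arcsin(√a) = 0.307654 rad = 17.6273°
d = R·c = 6371.01 × 0.307654 = 1960.1 km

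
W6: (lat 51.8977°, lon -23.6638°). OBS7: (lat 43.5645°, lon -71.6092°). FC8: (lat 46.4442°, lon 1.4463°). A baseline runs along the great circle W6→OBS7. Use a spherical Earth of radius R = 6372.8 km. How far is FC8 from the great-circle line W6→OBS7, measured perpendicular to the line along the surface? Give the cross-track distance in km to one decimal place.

128.6 km

δ₁₃ = central angle W6→FC8 = 0.300157 rad  (haversine)
θ₁₃ = bearing W6→FC8 = 98.518°,  θ₁₂ = bearing W6→OBS7 = 274.604°
dₓₜ = R·arcsin(sin δ₁₃ · sin(θ₁₃ − θ₁₂)) = 6372.8·arcsin(0.29567·sin(-176.086°)) = -128.618 km
|dₓₜ| = 128.618 km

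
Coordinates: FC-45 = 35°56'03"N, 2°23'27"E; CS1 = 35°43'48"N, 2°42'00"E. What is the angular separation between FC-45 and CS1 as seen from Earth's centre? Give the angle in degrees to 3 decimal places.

0.323°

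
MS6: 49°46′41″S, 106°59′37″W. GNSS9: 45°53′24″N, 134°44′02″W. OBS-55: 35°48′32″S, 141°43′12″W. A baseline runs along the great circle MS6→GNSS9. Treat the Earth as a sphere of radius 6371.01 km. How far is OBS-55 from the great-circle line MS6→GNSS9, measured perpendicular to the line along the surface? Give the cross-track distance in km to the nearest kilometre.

MS6: φ = -49.77806°, λ = -106.99361°
GNSS9: φ = +45.89000°, λ = -134.73389°
OBS-55: φ = -35.80889°, λ = -141.72000°
δ₁₃ = central angle MS6→OBS-55 = 0.500906 rad  (haversine)
θ₁₃ = bearing MS6→OBS-55 = 285.844°,  θ₁₂ = bearing MS6→GNSS9 = 340.870°
dₓₜ = R·arcsin(sin δ₁₃ · sin(θ₁₃ − θ₁₂)) = 6371.01·arcsin(0.48022·sin(-55.027°)) = -2576.675 km
|dₓₜ| = 2576.675 km

2577 km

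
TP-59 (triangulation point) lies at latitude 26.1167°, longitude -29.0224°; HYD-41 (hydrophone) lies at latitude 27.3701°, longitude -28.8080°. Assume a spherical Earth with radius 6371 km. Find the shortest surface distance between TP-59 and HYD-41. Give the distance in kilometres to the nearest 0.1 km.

Δφ = 1.2534°,  Δλ = 0.2144°
a = sin²(Δφ/2) + cos φ₁ cos φ₂ sin²(Δλ/2) = 0.000122
c = 2·arcsin(√a) = 0.022130 rad = 1.2679°
d = R·c = 6371 × 0.022130 = 141.0 km

141.0 km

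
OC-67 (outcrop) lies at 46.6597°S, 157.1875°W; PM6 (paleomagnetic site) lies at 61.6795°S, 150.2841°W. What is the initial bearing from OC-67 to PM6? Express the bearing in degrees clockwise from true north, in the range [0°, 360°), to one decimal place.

Δλ = 6.9034°
y = sin Δλ · cos φ₂ = 0.057021
x = cos φ₁ sin φ₂ − sin φ₁ cos φ₂ cos Δλ = -0.261654
θ = atan2(y, x) = 167.7060° → 167.7060° (mod 360°)

167.7°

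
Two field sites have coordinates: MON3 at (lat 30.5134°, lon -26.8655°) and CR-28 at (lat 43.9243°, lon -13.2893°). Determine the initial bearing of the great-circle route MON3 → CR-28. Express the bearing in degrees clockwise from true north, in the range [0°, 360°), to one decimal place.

34.9°

Δλ = 13.5762°
y = sin Δλ · cos φ₂ = 0.169072
x = cos φ₁ sin φ₂ − sin φ₁ cos φ₂ cos Δλ = 0.242151
θ = atan2(y, x) = 34.9231° → 34.9231° (mod 360°)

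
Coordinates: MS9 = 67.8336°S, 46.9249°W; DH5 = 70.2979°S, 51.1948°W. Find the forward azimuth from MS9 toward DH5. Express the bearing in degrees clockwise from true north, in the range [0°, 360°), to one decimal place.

Δλ = -4.2699°
y = sin Δλ · cos φ₂ = -0.025101
x = cos φ₁ sin φ₂ − sin φ₁ cos φ₂ cos Δλ = -0.043863
θ = atan2(y, x) = -150.2196° → 209.7804° (mod 360°)

209.8°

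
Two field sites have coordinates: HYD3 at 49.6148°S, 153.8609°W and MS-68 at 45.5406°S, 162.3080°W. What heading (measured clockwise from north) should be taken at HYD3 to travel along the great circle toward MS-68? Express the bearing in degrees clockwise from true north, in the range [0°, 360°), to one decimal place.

302.4°

Δλ = -8.4471°
y = sin Δλ · cos φ₂ = -0.102887
x = cos φ₁ sin φ₂ − sin φ₁ cos φ₂ cos Δλ = 0.065261
θ = atan2(y, x) = -57.6131° → 302.3869° (mod 360°)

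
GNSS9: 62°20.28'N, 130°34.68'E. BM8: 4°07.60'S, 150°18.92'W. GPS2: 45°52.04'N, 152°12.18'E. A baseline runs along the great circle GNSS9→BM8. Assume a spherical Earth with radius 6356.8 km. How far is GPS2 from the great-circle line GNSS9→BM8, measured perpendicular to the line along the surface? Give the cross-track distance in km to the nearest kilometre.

1175 km

GNSS9: φ = +62.33800°, λ = +130.57800°
BM8: φ = -4.12667°, λ = -150.31533°
GPS2: φ = +45.86733°, λ = +152.20300°
δ₁₃ = central angle GNSS9→GPS2 = 0.359105 rad  (haversine)
θ₁₃ = bearing GNSS9→GPS2 = 133.098°,  θ₁₂ = bearing GNSS9→BM8 = 101.561°
dₓₜ = R·arcsin(sin δ₁₃ · sin(θ₁₃ − θ₁₂)) = 6356.8·arcsin(0.35144·sin(31.536°)) = 1175.161 km
|dₓₜ| = 1175.161 km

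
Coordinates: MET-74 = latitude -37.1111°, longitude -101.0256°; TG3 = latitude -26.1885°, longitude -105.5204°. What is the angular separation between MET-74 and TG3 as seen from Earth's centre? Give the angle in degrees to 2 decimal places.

11.57°

Δφ = 10.9226°,  Δλ = -4.4948°
a = sin²(Δφ/2) + cos φ₁ cos φ₂ sin²(Δλ/2) = 0.010158
c = 2·arcsin(√a) = 0.201921 rad = 11.5692°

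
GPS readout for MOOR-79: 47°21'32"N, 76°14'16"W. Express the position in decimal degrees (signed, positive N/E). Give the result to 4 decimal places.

+47.3589°, -76.2378°

lat: 47.3589° N → +47.3589°
lon: 76.2378° W → -76.2378°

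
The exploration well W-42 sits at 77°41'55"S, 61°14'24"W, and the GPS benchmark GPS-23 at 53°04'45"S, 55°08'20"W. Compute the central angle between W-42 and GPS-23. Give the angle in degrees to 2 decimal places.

24.72°

W-42: φ = -77.69861°, λ = -61.24000°
GPS-23: φ = -53.07917°, λ = -55.13889°
Δφ = 24.6194°,  Δλ = 6.1011°
a = sin²(Δφ/2) + cos φ₁ cos φ₂ sin²(Δλ/2) = 0.045815
c = 2·arcsin(√a) = 0.431427 rad = 24.7190°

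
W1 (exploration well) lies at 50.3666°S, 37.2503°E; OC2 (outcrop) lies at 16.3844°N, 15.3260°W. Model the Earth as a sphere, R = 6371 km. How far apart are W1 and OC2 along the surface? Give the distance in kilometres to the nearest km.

9018 km

Δφ = 66.7510°,  Δλ = -52.5763°
a = sin²(Δφ/2) + cos φ₁ cos φ₂ sin²(Δλ/2) = 0.422673
c = 2·arcsin(√a) = 1.415518 rad = 81.1032°
d = R·c = 6371 × 1.415518 = 9018.3 km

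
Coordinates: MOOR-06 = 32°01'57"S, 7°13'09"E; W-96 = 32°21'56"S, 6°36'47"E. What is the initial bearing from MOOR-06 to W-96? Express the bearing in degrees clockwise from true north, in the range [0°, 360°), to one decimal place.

MOOR-06: φ = -32.03250°, λ = +7.21917°
W-96: φ = -32.36556°, λ = +6.61306°
Δλ = -0.6061°
y = sin Δλ · cos φ₂ = -0.008935
x = cos φ₁ sin φ₂ − sin φ₁ cos φ₂ cos Δλ = -0.005838
θ = atan2(y, x) = -123.1596° → 236.8404° (mod 360°)

236.8°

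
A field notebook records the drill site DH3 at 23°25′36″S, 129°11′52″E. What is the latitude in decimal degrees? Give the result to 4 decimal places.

23° + 25′/60 + 36″/3600 = 23 + 0.41667 + 0.01000 = 23.4267°

23.4267°S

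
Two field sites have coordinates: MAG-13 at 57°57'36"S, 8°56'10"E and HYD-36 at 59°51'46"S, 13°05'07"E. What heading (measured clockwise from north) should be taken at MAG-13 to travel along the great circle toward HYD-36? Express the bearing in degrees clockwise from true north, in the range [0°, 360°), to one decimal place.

133.4°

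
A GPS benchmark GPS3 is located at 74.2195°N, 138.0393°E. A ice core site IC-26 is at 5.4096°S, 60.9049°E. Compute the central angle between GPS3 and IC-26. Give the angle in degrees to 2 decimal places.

91.74°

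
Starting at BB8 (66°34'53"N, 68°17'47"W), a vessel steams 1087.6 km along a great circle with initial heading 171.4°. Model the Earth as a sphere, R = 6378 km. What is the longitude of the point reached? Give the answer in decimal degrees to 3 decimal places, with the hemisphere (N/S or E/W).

65.634°W

BB8: φ = +66.58139°, λ = -68.29639°
δ = d/R = 1087.6/6378 = 0.170524 rad
φ₂ = arcsin(sin φ₁ cos δ + cos φ₁ sin δ cos θ)
   = arcsin(0.91763·0.98550 + 0.39745·0.16970·-0.98876) = 56.89056°
λ₂ = λ₁ + atan2(sin θ sin δ cos φ₁, cos δ − sin φ₁ sin φ₂) = -65.63372°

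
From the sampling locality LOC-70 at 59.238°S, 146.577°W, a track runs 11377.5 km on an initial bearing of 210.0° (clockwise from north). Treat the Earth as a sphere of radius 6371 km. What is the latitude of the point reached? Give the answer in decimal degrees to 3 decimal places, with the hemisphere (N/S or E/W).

14.442°S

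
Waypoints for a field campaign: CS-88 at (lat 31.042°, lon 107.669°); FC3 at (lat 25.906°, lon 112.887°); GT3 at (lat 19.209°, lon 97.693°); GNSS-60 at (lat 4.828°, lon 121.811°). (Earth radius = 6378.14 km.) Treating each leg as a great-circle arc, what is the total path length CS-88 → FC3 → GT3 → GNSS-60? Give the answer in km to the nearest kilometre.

5563 km

CS-88→FC3: c = 0.120146 rad, d = 766.31 km
FC3→GT3: c = 0.271074 rad, d = 1728.95 km
GT3→GNSS-60: c = 0.481019 rad, d = 3068.00 km
Total = 766.31 + 1728.95 + 3068.00 = 5563.26 km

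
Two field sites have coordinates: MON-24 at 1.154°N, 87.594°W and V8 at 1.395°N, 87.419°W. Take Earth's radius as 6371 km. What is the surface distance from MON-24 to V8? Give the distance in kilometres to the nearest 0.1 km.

33.1 km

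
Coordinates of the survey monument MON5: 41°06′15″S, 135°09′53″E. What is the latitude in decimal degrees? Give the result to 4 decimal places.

41.1042°S

41° + 6′/60 + 15″/3600 = 41 + 0.10000 + 0.00417 = 41.1042°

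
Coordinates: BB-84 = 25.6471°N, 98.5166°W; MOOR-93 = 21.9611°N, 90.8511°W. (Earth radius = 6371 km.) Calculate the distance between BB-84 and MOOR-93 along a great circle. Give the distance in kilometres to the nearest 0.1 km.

880.7 km

Δφ = -3.6860°,  Δλ = 7.6655°
a = sin²(Δφ/2) + cos φ₁ cos φ₂ sin²(Δλ/2) = 0.004770
c = 2·arcsin(√a) = 0.138240 rad = 7.9206°
d = R·c = 6371 × 0.138240 = 880.7 km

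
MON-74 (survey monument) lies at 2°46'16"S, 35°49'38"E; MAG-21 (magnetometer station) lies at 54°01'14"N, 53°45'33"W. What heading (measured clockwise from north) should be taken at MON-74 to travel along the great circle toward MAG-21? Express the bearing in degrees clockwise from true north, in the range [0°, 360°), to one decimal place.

324.0°

MON-74: φ = -2.77111°, λ = +35.82722°
MAG-21: φ = +54.02056°, λ = -53.75917°
Δλ = -89.5864°
y = sin Δλ · cos φ₂ = -0.587480
x = cos φ₁ sin φ₂ − sin φ₁ cos φ₂ cos Δλ = 0.808487
θ = atan2(y, x) = -36.0037° → 323.9963° (mod 360°)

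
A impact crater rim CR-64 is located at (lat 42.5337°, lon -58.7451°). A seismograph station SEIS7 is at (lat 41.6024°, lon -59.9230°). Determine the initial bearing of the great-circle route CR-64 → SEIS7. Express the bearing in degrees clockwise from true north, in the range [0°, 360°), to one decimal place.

223.6°

Δλ = -1.1779°
y = sin Δλ · cos φ₂ = -0.015372
x = cos φ₁ sin φ₂ − sin φ₁ cos φ₂ cos Δλ = -0.016147
θ = atan2(y, x) = -136.4085° → 223.5915° (mod 360°)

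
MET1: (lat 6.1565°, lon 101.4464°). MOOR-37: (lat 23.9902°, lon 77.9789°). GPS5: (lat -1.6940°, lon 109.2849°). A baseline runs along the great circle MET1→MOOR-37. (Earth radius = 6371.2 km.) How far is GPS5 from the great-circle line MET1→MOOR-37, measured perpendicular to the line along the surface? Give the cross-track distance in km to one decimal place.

85.8 km

δ₁₃ = central angle MET1→GPS5 = 0.193474 rad  (haversine)
θ₁₃ = bearing MET1→GPS5 = 134.845°,  θ₁₂ = bearing MET1→MOOR-37 = 310.828°
dₓₜ = R·arcsin(sin δ₁₃ · sin(θ₁₃ − θ₁₂)) = 6371.2·arcsin(0.19227·sin(-175.983°)) = -85.818 km
|dₓₜ| = 85.818 km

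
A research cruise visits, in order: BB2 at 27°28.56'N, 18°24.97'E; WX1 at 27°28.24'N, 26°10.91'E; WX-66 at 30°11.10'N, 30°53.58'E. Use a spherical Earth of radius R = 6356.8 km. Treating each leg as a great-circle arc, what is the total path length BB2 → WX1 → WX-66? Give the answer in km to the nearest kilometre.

BB2: φ = +27.47600°, λ = +18.41617°
WX1: φ = +27.47067°, λ = +26.18183°
WX-66: φ = +30.18500°, λ = +30.89300°
BB2→WX1: c = 0.120232 rad, d = 764.29 km
WX1→WX-66: c = 0.086202 rad, d = 547.97 km
Total = 764.29 + 547.97 = 1312.26 km

1312 km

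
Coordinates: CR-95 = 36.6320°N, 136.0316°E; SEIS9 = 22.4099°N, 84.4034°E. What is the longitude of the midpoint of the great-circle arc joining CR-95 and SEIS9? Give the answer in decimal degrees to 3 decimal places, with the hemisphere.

Bx = cos φ₂ cos Δλ = 0.573882,  By = cos φ₂ sin Δλ = -0.724792
φₘ = atan2(sin φ₁ + sin φ₂, √((cos φ₁ + Bx)² + By²)) = 32.15585°
λₘ = λ₁ + atan2(By, cos φ₁ + Bx) = 108.26041°

108.260°E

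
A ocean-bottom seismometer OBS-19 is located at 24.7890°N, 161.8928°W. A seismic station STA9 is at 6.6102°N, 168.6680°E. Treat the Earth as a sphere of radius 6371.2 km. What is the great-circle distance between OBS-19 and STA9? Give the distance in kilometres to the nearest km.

3728 km

Δφ = -18.1788°,  Δλ = -29.4392°
a = sin²(Δφ/2) + cos φ₁ cos φ₂ sin²(Δλ/2) = 0.083179
c = 2·arcsin(√a) = 0.585127 rad = 33.5253°
d = R·c = 6371.2 × 0.585127 = 3728.0 km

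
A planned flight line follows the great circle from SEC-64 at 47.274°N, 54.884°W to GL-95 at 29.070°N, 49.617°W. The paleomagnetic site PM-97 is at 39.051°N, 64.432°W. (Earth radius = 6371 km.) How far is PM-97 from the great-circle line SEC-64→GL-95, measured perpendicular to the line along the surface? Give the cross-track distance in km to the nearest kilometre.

1015 km

δ₁₃ = central angle SEC-64→PM-97 = 0.187788 rad  (haversine)
θ₁₃ = bearing SEC-64→PM-97 = 223.631°,  θ₁₂ = bearing SEC-64→GL-95 = 165.475°
dₓₜ = R·arcsin(sin δ₁₃ · sin(θ₁₃ − θ₁₂)) = 6371·arcsin(0.18669·sin(58.155°)) = 1014.639 km
|dₓₜ| = 1014.639 km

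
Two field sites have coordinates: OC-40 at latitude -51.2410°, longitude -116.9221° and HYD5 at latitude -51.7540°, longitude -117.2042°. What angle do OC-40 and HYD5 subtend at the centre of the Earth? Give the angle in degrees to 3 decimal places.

0.542°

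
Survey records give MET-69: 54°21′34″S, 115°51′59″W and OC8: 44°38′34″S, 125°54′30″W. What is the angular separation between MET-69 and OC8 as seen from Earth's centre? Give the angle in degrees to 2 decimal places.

MET-69: φ = -54.35944°, λ = -115.86639°
OC8: φ = -44.64278°, λ = -125.90833°
Δφ = 9.7167°,  Δλ = -10.0419°
a = sin²(Δφ/2) + cos φ₁ cos φ₂ sin²(Δλ/2) = 0.010348
c = 2·arcsin(√a) = 0.203808 rad = 11.6773°

11.68°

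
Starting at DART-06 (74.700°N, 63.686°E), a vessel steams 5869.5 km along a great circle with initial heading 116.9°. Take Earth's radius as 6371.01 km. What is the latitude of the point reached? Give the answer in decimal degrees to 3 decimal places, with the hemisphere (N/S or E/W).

δ = d/R = 5869.5/6371.01 = 0.921282 rad
φ₂ = arcsin(sin φ₁ cos δ + cos φ₁ sin δ cos θ)
   = arcsin(0.96456·0.60480 + 0.26387·0.79638·-0.45243) = 29.22811°
λ₂ = λ₁ + atan2(sin θ sin δ cos φ₁, cos δ − sin φ₁ sin φ₂) = 118.15700°

29.228°N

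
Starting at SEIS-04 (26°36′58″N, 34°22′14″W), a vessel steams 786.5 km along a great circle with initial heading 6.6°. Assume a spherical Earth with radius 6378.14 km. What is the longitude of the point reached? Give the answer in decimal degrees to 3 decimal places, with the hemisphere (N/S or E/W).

SEIS-04: φ = +26.61611°, λ = -34.37056°
δ = d/R = 786.5/6378.14 = 0.123312 rad
φ₂ = arcsin(sin φ₁ cos δ + cos φ₁ sin δ cos θ)
   = arcsin(0.44801·0.99241 + 0.89403·0.12300·0.99337) = 33.63119°
λ₂ = λ₁ + atan2(sin θ sin δ cos φ₁, cos δ − sin φ₁ sin φ₂) = -33.39767°

33.398°W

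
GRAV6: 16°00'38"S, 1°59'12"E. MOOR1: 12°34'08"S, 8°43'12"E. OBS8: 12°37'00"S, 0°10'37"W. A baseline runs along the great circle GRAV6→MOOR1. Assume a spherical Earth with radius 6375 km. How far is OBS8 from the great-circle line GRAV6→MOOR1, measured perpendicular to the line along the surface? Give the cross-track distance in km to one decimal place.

442.1 km

GRAV6: φ = -16.01056°, λ = +1.98667°
MOOR1: φ = -12.56889°, λ = +8.72000°
OBS8: φ = -12.61667°, λ = -0.17694°
δ₁₃ = central angle GRAV6→OBS8 = 0.069621 rad  (haversine)
θ₁₃ = bearing GRAV6→OBS8 = 328.021°,  θ₁₂ = bearing GRAV6→MOOR1 = 63.053°
dₓₜ = R·arcsin(sin δ₁₃ · sin(θ₁₃ − θ₁₂)) = 6375·arcsin(0.06956·sin(264.968°)) = -442.120 km
|dₓₜ| = 442.120 km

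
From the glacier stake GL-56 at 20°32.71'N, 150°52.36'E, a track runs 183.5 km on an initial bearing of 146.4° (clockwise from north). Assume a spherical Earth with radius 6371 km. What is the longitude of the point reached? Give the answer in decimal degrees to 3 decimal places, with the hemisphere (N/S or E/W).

151.839°E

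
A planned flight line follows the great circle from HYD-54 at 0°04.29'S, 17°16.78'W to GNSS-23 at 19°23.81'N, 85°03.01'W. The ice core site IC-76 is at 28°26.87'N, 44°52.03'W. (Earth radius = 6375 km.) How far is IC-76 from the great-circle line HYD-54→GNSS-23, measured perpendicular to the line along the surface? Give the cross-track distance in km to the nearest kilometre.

HYD-54: φ = -0.07150°, λ = -17.27967°
GNSS-23: φ = +19.39683°, λ = -85.05017°
IC-76: φ = +28.44783°, λ = -44.86717°
δ₁₃ = central angle HYD-54→IC-76 = 0.678222 rad  (haversine)
θ₁₃ = bearing HYD-54→IC-76 = 319.534°,  θ₁₂ = bearing HYD-54→GNSS-23 = 290.851°
dₓₜ = R·arcsin(sin δ₁₃ · sin(θ₁₃ − θ₁₂)) = 6375·arcsin(0.62741·sin(28.684°)) = 1950.049 km
|dₓₜ| = 1950.049 km

1950 km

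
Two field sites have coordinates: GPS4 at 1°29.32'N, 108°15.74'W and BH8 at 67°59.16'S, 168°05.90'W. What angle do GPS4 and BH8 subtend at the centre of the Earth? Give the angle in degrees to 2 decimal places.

GPS4: φ = +1.48867°, λ = -108.26233°
BH8: φ = -67.98600°, λ = -168.09833°
Δφ = -69.4747°,  Δλ = -59.8360°
a = sin²(Δφ/2) + cos φ₁ cos φ₂ sin²(Δλ/2) = 0.417902
c = 2·arcsin(√a) = 1.405853 rad = 80.5495°

80.55°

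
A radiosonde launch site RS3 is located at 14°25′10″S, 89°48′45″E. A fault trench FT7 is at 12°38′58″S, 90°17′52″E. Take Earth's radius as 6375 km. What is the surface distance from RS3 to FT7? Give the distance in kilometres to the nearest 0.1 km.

203.8 km

RS3: φ = -14.41944°, λ = +89.81250°
FT7: φ = -12.64944°, λ = +90.29778°
Δφ = 1.7700°,  Δλ = 0.4853°
a = sin²(Δφ/2) + cos φ₁ cos φ₂ sin²(Δλ/2) = 0.000256
c = 2·arcsin(√a) = 0.031971 rad = 1.8318°
d = R·c = 6375 × 0.031971 = 203.8 km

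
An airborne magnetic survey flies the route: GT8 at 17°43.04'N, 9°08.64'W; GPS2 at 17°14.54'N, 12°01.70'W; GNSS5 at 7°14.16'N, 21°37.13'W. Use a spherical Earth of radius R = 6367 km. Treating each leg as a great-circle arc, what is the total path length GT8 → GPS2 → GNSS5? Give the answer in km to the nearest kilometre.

1833 km

GT8: φ = +17.71733°, λ = -9.14400°
GPS2: φ = +17.24233°, λ = -12.02833°
GNSS5: φ = +7.23600°, λ = -21.61883°
GT8→GPS2: c = 0.048726 rad, d = 310.24 km
GPS2→GNSS5: c = 0.239121 rad, d = 1522.48 km
Total = 310.24 + 1522.48 = 1832.72 km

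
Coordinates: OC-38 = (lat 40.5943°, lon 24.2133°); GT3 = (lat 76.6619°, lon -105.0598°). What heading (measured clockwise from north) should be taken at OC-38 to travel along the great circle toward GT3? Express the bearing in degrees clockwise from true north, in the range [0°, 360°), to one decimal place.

Δλ = -129.2731°
y = sin Δλ · cos φ₂ = -0.178591
x = cos φ₁ sin φ₂ − sin φ₁ cos φ₂ cos Δλ = 0.833878
θ = atan2(y, x) = -12.0884° → 347.9116° (mod 360°)

347.9°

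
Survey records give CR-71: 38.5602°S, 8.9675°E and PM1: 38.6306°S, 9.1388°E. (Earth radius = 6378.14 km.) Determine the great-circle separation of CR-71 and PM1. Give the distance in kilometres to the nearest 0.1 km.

Δφ = -0.0704°,  Δλ = 0.1713°
a = sin²(Δφ/2) + cos φ₁ cos φ₂ sin²(Δλ/2) = 0.000002
c = 2·arcsin(√a) = 0.002640 rad = 0.1513°
d = R·c = 6378.14 × 0.002640 = 16.8 km

16.8 km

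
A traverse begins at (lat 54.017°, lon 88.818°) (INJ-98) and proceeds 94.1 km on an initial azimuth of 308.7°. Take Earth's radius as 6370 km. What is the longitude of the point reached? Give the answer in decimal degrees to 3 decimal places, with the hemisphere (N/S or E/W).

87.679°E

δ = d/R = 94.1/6370 = 0.014772 rad
φ₂ = arcsin(sin φ₁ cos δ + cos φ₁ sin δ cos θ)
   = arcsin(0.80919·0.99989 + 0.58755·0.01477·0.62524) = 54.54088°
λ₂ = λ₁ + atan2(sin θ sin δ cos φ₁, cos δ − sin φ₁ sin φ₂) = 87.67932°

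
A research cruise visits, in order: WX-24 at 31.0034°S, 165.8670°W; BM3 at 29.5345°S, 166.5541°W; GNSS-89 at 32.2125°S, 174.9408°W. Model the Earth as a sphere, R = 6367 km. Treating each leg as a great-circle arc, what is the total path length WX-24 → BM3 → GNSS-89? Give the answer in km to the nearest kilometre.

WX-24→BM3: c = 0.027650 rad, d = 176.05 km
BM3→GNSS-89: c = 0.133997 rad, d = 853.16 km
Total = 176.05 + 853.16 = 1029.21 km

1029 km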